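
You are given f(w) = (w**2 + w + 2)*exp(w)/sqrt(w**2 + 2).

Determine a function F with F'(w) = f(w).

Recognize the product-rule pattern: f = u'v + uv' with u = sqrt(w**2 + 2), v = exp(w), so integration by parts undoes it.
Check: d/dw[sqrt(w**2 + 2)*exp(w)] = (w**2*exp(w) + w*exp(w) + 2*exp(w))/sqrt(w**2 + 2), which equals f(w).

An antiderivative is F(w) = sqrt(w**2 + 2)*exp(w).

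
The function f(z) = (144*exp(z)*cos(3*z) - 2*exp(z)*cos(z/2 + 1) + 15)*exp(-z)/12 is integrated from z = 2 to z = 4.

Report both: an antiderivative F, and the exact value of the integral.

Antiderivative: F(z) = (48*exp(z)*sin(3*z) - 4*exp(z)*sin(z/2 + 1) - 15)*exp(-z)/12; value = 4*sin(12) - sin(3)/3 - 5*exp(-4)/4 + 5*exp(-2)/4 + sin(2)/3 - 4*sin(6)

Whatever form F(z) takes, F'(z) = f(z) is non-negotiable.
F(z) = (48*exp(z)*sin(3*z) - 4*exp(z)*sin(z/2 + 1) - 15)*exp(-z)/12 is an antiderivative of f.
Check: d/dz[(48*exp(z)*sin(3*z) - 4*exp(z)*sin(z/2 + 1) - 15)*exp(-z)/12] = (144*exp(z)*cos(3*z) - 2*exp(z)*cos(z/2 + 1) + 15)*exp(-z)/12 = f(z).
F(4) = 4*sin(12) - sin(3)/3 - 5*exp(-4)/4; F(2) = 4*sin(6) - sin(2)/3 - 5*exp(-2)/4.
Integral = F(4) - F(2) = 4*sin(12) - sin(3)/3 - 5*exp(-4)/4 + 5*exp(-2)/4 + sin(2)/3 - 4*sin(6).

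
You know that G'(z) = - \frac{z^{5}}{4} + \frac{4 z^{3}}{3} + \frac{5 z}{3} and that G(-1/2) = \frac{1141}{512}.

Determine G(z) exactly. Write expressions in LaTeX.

Integrate term by term and add the pieces.
A general antiderivative is - \frac{z^{6}}{24} + \frac{z^{4}}{3} + \frac{5 z^{2}}{6} + C.
The condition gives C = \frac{1141}{512} - (\frac{117}{512}) = 2.
So G(z) = - \frac{z^{6}}{24} + \frac{z^{4}}{3} + \frac{5 z^{2}}{6} + 2.
Check: d/dz[- \frac{z^{6}}{24} + \frac{z^{4}}{3} + \frac{5 z^{2}}{6} + 2] = - \frac{z^{5}}{4} + \frac{4 z^{3}}{3} + \frac{5 z}{3} = G'(z).

G(z) = - \frac{z^{6}}{24} + \frac{z^{4}}{3} + \frac{5 z^{2}}{6} + 2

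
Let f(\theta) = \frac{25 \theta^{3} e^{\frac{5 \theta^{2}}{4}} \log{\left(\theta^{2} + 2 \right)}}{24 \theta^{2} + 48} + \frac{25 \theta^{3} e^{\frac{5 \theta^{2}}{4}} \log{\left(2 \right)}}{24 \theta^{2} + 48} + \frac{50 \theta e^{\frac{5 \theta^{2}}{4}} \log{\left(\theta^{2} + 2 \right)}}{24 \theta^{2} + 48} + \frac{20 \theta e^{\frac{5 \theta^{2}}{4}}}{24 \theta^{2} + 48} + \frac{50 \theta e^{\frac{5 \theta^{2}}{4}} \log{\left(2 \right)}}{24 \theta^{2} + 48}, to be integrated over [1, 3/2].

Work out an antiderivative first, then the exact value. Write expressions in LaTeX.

f has the shape u'v + uv' for u = \frac{5 e^{\frac{5 \theta^{2}}{4}}}{12} and v = \log{\left(2 \theta^{2} + 4 \right)} — it is the derivative of the product u*v.
F(\theta) = \frac{5 e^{\frac{5 \theta^{2}}{4}} \log{\left(2 \theta^{2} + 4 \right)}}{12} is an antiderivative of f.
Check: d/d\theta[\frac{5 e^{\frac{5 \theta^{2}}{4}} \log{\left(2 \theta^{2} + 4 \right)}}{12}] = \frac{25 \theta^{3} e^{\frac{5 \theta^{2}}{4}} \log{\left(\theta^{2} + 2 \right)} + 25 \theta^{3} e^{\frac{5 \theta^{2}}{4}} \log{\left(2 \right)} + 50 \theta e^{\frac{5 \theta^{2}}{4}} \log{\left(\theta^{2} + 2 \right)} + 20 \theta e^{\frac{5 \theta^{2}}{4}} + 50 \theta e^{\frac{5 \theta^{2}}{4}} \log{\left(2 \right)}}{24 \theta^{2} + 48}, which equals f(\theta).
F(3/2) = \frac{5 e^{\frac{45}{16}} \log{\left(\frac{17}{2} \right)}}{12}; F(1) = \frac{5 e^{\frac{5}{4}} \log{\left(6 \right)}}{12}.
Integral = F(3/2) - F(1) = - \frac{5 e^{\frac{5}{4}} \log{\left(6 \right)}}{12} + \frac{5 e^{\frac{45}{16}} \log{\left(\frac{17}{2} \right)}}{12}.

Antiderivative: F(\theta) = \frac{5 e^{\frac{5 \theta^{2}}{4}} \log{\left(2 \theta^{2} + 4 \right)}}{12}; value = - \frac{5 e^{\frac{5}{4}} \log{\left(6 \right)}}{12} + \frac{5 e^{\frac{45}{16}} \log{\left(\frac{17}{2} \right)}}{12}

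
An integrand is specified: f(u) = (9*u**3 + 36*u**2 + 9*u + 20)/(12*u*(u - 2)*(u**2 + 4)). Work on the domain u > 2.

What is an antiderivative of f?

An antiderivative is F(u) = -5*log(u)/24 + 127*log(u - 2)/96 - 35*log(u**2 + 4)/192 + 89*atan(u/2)/96.

Factor the denominator (12*u*(u - 2)*(u**2 + 4)) and decompose: f = -(35*u - 178)/(96*(u**2 + 4)) + 127/(96*(u - 2)) - 5/(24*u); each piece integrates to a log, atan, or power term.
Check: d/du[-5*log(u)/24 + 127*log(u - 2)/96 - 35*log(u**2 + 4)/192 + 89*atan(u/2)/96] = (9*u**3 + 36*u**2 + 9*u + 20)/(12*u**4 - 24*u**3 + 48*u**2 - 96*u), which equals f(u).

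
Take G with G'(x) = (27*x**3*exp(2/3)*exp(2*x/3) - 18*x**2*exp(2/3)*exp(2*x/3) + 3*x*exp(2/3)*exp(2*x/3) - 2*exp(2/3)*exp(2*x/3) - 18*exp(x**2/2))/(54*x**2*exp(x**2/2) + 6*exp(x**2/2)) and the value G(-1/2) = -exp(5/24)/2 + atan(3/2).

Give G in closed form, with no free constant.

A candidate passes only if d/dx[G] lands on the given G'(x) exactly.
A general antiderivative is -exp(-x**2/2 + 2*x/3 + 2/3)/2 - atan(3*x) + C.
The condition gives C = -exp(5/24)/2 + atan(3/2) - (-exp(5/24)/2 + atan(3/2)) = 0.
So G(x) = -exp(2/3)*exp(2*x/3)*exp(-x**2/2)/2 - atan(3*x).
Check: d/dx[-exp(2/3)*exp(2*x/3)*exp(-x**2/2)/2 - atan(3*x)] = (27*x**3*exp(2/3)*exp(2*x/3) - 18*x**2*exp(2/3)*exp(2*x/3) + 3*x*exp(2/3)*exp(2*x/3) - 2*exp(2/3)*exp(2*x/3) - 18*exp(x**2/2))/(54*x**2*exp(x**2/2) + 6*exp(x**2/2)) = G'(x).

G(x) = -exp(2/3)*exp(2*x/3)*exp(-x**2/2)/2 - atan(3*x)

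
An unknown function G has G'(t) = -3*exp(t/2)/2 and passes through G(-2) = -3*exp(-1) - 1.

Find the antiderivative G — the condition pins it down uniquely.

Check a candidate G(t) by differentiating: d/dt[G] must match the given G'(t).
A general antiderivative is -3*exp(t/2) + C.
The condition gives C = -3*exp(-1) - 1 - (-3*exp(-1)) = -1.
So G(t) = -3*exp(t/2) - 1.
Check: d/dt[-3*exp(t/2) - 1] = -3*exp(t/2)/2 = G'(t).

G(t) = -3*exp(t/2) - 1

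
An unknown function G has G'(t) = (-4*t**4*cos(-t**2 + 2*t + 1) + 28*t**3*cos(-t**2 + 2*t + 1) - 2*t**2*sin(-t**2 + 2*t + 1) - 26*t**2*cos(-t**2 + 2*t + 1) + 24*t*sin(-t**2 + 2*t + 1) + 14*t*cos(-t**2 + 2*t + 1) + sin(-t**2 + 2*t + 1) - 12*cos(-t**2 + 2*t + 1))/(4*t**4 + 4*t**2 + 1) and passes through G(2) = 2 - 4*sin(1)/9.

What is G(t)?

The proposed G(t) is checked by its d/dt: the result must match the given G'(t).
A general antiderivative is -3*(3 - t/2)*sin(-t**2 + 2*t + 1)/(3*t**2 + 3/2) + C.
The condition gives C = 2 - 4*sin(1)/9 - (-4*sin(1)/9) = 2.
So G(t) = -3*(3 - t/2)*sin(-t**2 + 2*t + 1)/(3*t**2 + 3/2) + 2.
Check: d/dt[-3*(3 - t/2)*sin(-t**2 + 2*t + 1)/(3*t**2 + 3/2) + 2] = (-4*t**4*cos(-t**2 + 2*t + 1) + 28*t**3*cos(-t**2 + 2*t + 1) - 2*t**2*sin(-t**2 + 2*t + 1) - 26*t**2*cos(-t**2 + 2*t + 1) + 24*t*sin(-t**2 + 2*t + 1) + 14*t*cos(-t**2 + 2*t + 1) + sin(-t**2 + 2*t + 1) - 12*cos(-t**2 + 2*t + 1))/(4*t**4 + 4*t**2 + 1) = G'(t).

G(t) = -3*(3 - t/2)*sin(-t**2 + 2*t + 1)/(3*t**2 + 3/2) + 2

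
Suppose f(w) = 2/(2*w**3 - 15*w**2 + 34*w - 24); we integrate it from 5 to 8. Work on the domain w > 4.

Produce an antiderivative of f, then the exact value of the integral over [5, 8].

The denominator factors as (w - 4)*(w - 2)*(2*w - 3); partial fractions split f into directly integrable pieces: 8/(5*(2*w - 3)) - 1/(w - 2) + 1/(5*(w - 4)).
F(w) = -(-log(w - 4) + 5*log(w - 2) - 4*log(w - 3/2))/5 is an antiderivative of f.
Check: d/dw[-(-log(w - 4) + 5*log(w - 2) - 4*log(w - 3/2))/5] = 2/(2*w**3 - 15*w**2 + 34*w - 24) = f(w).
F(8) = -log(6) + log(4)/5 + 4*log(13/2)/5; F(5) = -log(3) + 4*log(7/2)/5.
Integral = F(8) - F(5) = -log(6) - 4*log(7/2)/5 + log(4)/5 + log(3) + 4*log(13/2)/5.

Antiderivative: F(w) = -(-log(w - 4) + 5*log(w - 2) - 4*log(w - 3/2))/5; value = -log(6) - 4*log(7/2)/5 + log(4)/5 + log(3) + 4*log(13/2)/5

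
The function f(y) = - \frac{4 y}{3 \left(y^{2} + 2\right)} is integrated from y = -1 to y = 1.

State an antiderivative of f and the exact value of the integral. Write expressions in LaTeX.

f matches the chain-rule pattern g'(h)*h' with inner function h(y) = y^{2} + 2; substituting u = h(y) collapses the integral.
F(y) = - \frac{2 \log{\left(y^{2} + 2 \right)}}{3} is an antiderivative of f.
Check: d/dy[- \frac{2 \log{\left(y^{2} + 2 \right)}}{3}] = - \frac{4 y}{3 y^{2} + 6}, which equals f(y).
F(1) = - \frac{2 \log{\left(3 \right)}}{3}; F(-1) = - \frac{2 \log{\left(3 \right)}}{3}.
Integral = F(1) - F(-1) = 0.

Antiderivative: F(y) = - \frac{2 \log{\left(y^{2} + 2 \right)}}{3}; value = 0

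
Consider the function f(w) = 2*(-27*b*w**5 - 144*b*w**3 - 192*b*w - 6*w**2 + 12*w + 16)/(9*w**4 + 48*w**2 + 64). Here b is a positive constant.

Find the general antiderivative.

Any candidate F(w) must reproduce f(w) exactly when differentiated.
Check: d/dw[-(9*b*w**4 + 24*b*w**2 - 4*w + 4)/(3*w**2 + 8)] = (-54*b*w**5 - 288*b*w**3 - 384*b*w - 12*w**2 + 24*w + 32)/(9*w**4 + 48*w**2 + 64), which equals f(w).

F(w) = -(9*b*w**4 + 24*b*w**2 - 4*w + 4)/(3*w**2 + 8) + C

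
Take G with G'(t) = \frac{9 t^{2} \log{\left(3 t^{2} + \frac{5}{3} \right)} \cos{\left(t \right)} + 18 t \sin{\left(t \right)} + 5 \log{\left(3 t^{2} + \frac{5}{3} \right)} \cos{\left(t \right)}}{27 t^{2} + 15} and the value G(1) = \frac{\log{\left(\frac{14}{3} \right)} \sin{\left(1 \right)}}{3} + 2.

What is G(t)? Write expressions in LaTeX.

G(t) = \frac{\log{\left(3 t^{2} + \frac{5}{3} \right)} \sin{\left(t \right)} + 6}{3}

Recognize the product-rule pattern: G'(t) = u'v + uv' with u = \frac{\log{\left(3 t^{2} + \frac{5}{3} \right)}}{3}, v = \sin{\left(t \right)}, so integration by parts undoes it.
A general antiderivative is \frac{\log{\left(3 t^{2} + \frac{5}{3} \right)} \sin{\left(t \right)}}{3} + C.
The condition gives C = \frac{\log{\left(\frac{14}{3} \right)} \sin{\left(1 \right)}}{3} + 2 - (\frac{\log{\left(\frac{14}{3} \right)} \sin{\left(1 \right)}}{3}) = 2.
So G(t) = \frac{\log{\left(3 t^{2} + \frac{5}{3} \right)} \sin{\left(t \right)} + 6}{3}.
Check: d/dt[\frac{\log{\left(3 t^{2} + \frac{5}{3} \right)} \sin{\left(t \right)} + 6}{3}] = \frac{9 t^{2} \log{\left(3 t^{2} + \frac{5}{3} \right)} \cos{\left(t \right)} + 18 t \sin{\left(t \right)} + 5 \log{\left(3 t^{2} + \frac{5}{3} \right)} \cos{\left(t \right)}}{27 t^{2} + 15} = G'(t).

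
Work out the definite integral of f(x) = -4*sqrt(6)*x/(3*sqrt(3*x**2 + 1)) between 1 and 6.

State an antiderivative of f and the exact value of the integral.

Antiderivative: F(x) = -4*sqrt(2*x**2 + 2/3)/3; value = -4*sqrt(654)/9 + 8*sqrt(6)/9

The substitution u = 2*x**2 + 2/3 works: f is exactly (dF/du)*(du/dx) for that inner function.
F(x) = -4*sqrt(2*x**2 + 2/3)/3 is an antiderivative of f.
Check: d/dx[-4*sqrt(2*x**2 + 2/3)/3] = -4*sqrt(6)*x/(3*sqrt(3*x**2 + 1)) = f(x).
F(6) = -4*sqrt(654)/9; F(1) = -8*sqrt(6)/9.
Integral = F(6) - F(1) = -4*sqrt(654)/9 + 8*sqrt(6)/9.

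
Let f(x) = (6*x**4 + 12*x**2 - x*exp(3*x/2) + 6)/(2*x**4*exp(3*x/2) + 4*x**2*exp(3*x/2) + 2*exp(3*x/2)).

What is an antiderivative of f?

An antiderivative is F(x) = -2*exp(-3*x/2) + 1/(4*(x**2 + 1)).

Whatever form F(x) takes, F'(x) = f(x) is non-negotiable.
Check: d/dx[-2*exp(-3*x/2) + 1/(4*(x**2 + 1))] = (6*x**4 + 12*x**2 - x*exp(3*x/2) + 6)/(2*x**4*exp(3*x/2) + 4*x**2*exp(3*x/2) + 2*exp(3*x/2)) = f(x).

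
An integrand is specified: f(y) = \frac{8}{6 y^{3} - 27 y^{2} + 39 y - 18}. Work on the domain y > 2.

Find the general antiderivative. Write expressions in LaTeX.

Factor the denominator (3 \left(y - 2\right) \left(y - 1\right) \left(2 y - 3\right)) and decompose: f = - \frac{32}{3 \left(2 y - 3\right)} + \frac{8}{3 \left(y - 1\right)} + \frac{8}{3 \left(y - 2\right)}; each piece integrates to a log, atan, or power term.
Check: d/dy[\frac{8 \left(- 2 \log{\left(2 y - 3 \right)} + \log{\left(y^{2} - 3 y + 2 \right)}\right)}{3}] = \frac{8}{6 y^{3} - 27 y^{2} + 39 y - 18} = f(y).

F(y) = \frac{8 \left(- 2 \log{\left(2 y - 3 \right)} + \log{\left(y^{2} - 3 y + 2 \right)}\right)}{3} + C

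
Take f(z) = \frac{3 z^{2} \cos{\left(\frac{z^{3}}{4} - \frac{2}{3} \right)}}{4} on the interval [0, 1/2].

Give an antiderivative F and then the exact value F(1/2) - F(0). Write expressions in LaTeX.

The substitution u = \frac{z^{3}}{4} - \frac{2}{3} works: f is exactly (dF/du)*(du/dz) for that inner function.
F(z) = \sin{\left(\frac{z^{3}}{4} - \frac{2}{3} \right)} is an antiderivative of f.
Check: d/dz[\sin{\left(\frac{z^{3}}{4} - \frac{2}{3} \right)}] = \frac{3 z^{2} \cos{\left(\frac{z^{3}}{4} - \frac{2}{3} \right)}}{4} = f(z).
F(1/2) = - \sin{\left(\frac{61}{96} \right)}; F(0) = - \sin{\left(\frac{2}{3} \right)}.
Integral = F(1/2) - F(0) = - \sin{\left(\frac{61}{96} \right)} + \sin{\left(\frac{2}{3} \right)}.

Antiderivative: F(z) = \sin{\left(\frac{z^{3}}{4} - \frac{2}{3} \right)}; value = - \sin{\left(\frac{61}{96} \right)} + \sin{\left(\frac{2}{3} \right)}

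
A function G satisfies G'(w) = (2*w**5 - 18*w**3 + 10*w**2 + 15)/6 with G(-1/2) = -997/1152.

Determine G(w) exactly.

Check a candidate G(w) by differentiating: d/dw[G] must match the given G'(w).
A general antiderivative is w**6/18 - 3*w**4/4 + 5*w**3/9 + 5*w/2 + C.
The condition gives C = -997/1152 - (-1573/1152) = 1/2.
So G(w) = (2*w**6 - 27*w**4 + 20*w**3 + 90*w + 18)/36.
Check: d/dw[(2*w**6 - 27*w**4 + 20*w**3 + 90*w + 18)/36] = w**5/3 - 3*w**3 + 5*w**2/3 + 5/2, which equals G'(w).

G(w) = (2*w**6 - 27*w**4 + 20*w**3 + 90*w + 18)/36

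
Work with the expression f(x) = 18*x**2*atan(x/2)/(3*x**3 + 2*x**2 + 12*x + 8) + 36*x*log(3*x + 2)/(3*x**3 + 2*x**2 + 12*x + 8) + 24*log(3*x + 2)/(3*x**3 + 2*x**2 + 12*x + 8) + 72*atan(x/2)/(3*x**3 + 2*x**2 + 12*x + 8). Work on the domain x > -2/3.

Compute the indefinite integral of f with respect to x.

F(x) = 6*log(3*x + 2)*atan(x/2) + C

f has the shape u'v + uv' for u = 6*atan(x/2) and v = log(3*x + 2) — it is the derivative of the product u*v.
Check: d/dx[6*log(3*x + 2)*atan(x/2)] = (18*x**2*atan(x/2) + 36*x*log(3*x + 2) + 24*log(3*x + 2) + 72*atan(x/2))/(3*x**3 + 2*x**2 + 12*x + 8), which equals f(x).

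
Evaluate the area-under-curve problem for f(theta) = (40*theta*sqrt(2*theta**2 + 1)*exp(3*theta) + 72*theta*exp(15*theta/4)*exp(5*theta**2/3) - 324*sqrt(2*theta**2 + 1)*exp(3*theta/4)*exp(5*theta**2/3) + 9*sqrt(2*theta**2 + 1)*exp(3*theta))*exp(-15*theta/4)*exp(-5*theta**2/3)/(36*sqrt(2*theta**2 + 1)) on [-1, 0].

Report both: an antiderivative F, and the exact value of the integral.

Antiderivative: F(theta) = (3*sqrt(2*theta**2 + 1)*exp(3*theta) - exp(3*theta)*exp(-5*theta**2/3 - 3*theta/4) + 9)*exp(-3*theta)/3; value = -3*exp(3) - sqrt(3) + exp(-11/12)/3 + 11/3

For F(theta) to be correct the identity F'(theta) - f(theta) = 0 must hold.
F(theta) = (3*sqrt(2*theta**2 + 1)*exp(3*theta) - exp(3*theta)*exp(-5*theta**2/3 - 3*theta/4) + 9)*exp(-3*theta)/3 is an antiderivative of f.
Check: d/dtheta[(3*sqrt(2*theta**2 + 1)*exp(3*theta) - exp(3*theta)*exp(-5*theta**2/3 - 3*theta/4) + 9)*exp(-3*theta)/3] = (40*theta*sqrt(2*theta**2 + 1)*exp(15*theta/4) + 72*theta*exp(9*theta/2)*exp(5*theta**2/3) + 9*sqrt(2*theta**2 + 1)*exp(15*theta/4) - 324*sqrt(2*theta**2 + 1)*exp(3*theta/2)*exp(5*theta**2/3))*exp(-9*theta/2)*exp(-5*theta**2/3)/(36*sqrt(2*theta**2 + 1)), which equals f(theta).
F(0) = 11/3; F(-1) = -exp(-11/12)/3 + sqrt(3) + 3*exp(3).
Integral = F(0) - F(-1) = -3*exp(3) - sqrt(3) + exp(-11/12)/3 + 11/3.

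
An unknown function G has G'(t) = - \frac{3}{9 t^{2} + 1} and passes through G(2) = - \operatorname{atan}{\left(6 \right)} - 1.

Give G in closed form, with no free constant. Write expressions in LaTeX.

G(t) = - \operatorname{atan}{\left(3 t \right)} - 1

Differentiate the proposed G(t) back; it has to land on the given G'(t).
A general antiderivative is - \operatorname{atan}{\left(3 t \right)} + C.
The condition gives C = - \operatorname{atan}{\left(6 \right)} - 1 - (- \operatorname{atan}{\left(6 \right)}) = -1.
So G(t) = - \operatorname{atan}{\left(3 t \right)} - 1.
Check: d/dt[- \operatorname{atan}{\left(3 t \right)} - 1] = - \frac{3}{9 t^{2} + 1} = G'(t).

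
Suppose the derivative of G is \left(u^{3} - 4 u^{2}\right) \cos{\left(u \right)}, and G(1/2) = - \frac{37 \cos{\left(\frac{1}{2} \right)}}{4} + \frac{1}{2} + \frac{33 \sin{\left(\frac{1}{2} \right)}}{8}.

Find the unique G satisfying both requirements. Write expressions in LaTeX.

Whatever form G(u) takes, its d/du must return the stated G'(u).
A general antiderivative is u^{3} \sin{\left(u \right)} - 4 u^{2} \sin{\left(u \right)} + 3 u^{2} \cos{\left(u \right)} - 6 u \sin{\left(u \right)} - 8 u \cos{\left(u \right)} + 8 \sin{\left(u \right)} - 6 \cos{\left(u \right)} + C.
The condition gives C = - \frac{37 \cos{\left(\frac{1}{2} \right)}}{4} + \frac{1}{2} + \frac{33 \sin{\left(\frac{1}{2} \right)}}{8} - (- \frac{37 \cos{\left(\frac{1}{2} \right)}}{4} + \frac{33 \sin{\left(\frac{1}{2} \right)}}{8}) = \frac{1}{2}.
So G(u) = \frac{2 u^{3} \sin{\left(u \right)} - 8 u^{2} \sin{\left(u \right)} + 6 u^{2} \cos{\left(u \right)} - 12 u \sin{\left(u \right)} - 16 u \cos{\left(u \right)} + 16 \sin{\left(u \right)} - 12 \cos{\left(u \right)} + 1}{2}.
Check: d/du[\frac{2 u^{3} \sin{\left(u \right)} - 8 u^{2} \sin{\left(u \right)} + 6 u^{2} \cos{\left(u \right)} - 12 u \sin{\left(u \right)} - 16 u \cos{\left(u \right)} + 16 \sin{\left(u \right)} - 12 \cos{\left(u \right)} + 1}{2}] = u^{3} \cos{\left(u \right)} - 4 u^{2} \cos{\left(u \right)}, which equals G'(u).

G(u) = \frac{2 u^{3} \sin{\left(u \right)} - 8 u^{2} \sin{\left(u \right)} + 6 u^{2} \cos{\left(u \right)} - 12 u \sin{\left(u \right)} - 16 u \cos{\left(u \right)} + 16 \sin{\left(u \right)} - 12 \cos{\left(u \right)} + 1}{2}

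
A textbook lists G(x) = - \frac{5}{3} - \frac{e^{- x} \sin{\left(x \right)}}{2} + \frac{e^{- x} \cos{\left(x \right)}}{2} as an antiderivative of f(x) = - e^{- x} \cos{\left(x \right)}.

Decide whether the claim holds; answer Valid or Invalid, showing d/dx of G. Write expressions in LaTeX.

Valid: G'(x) = f(x).

d/dx[G] = - e^{- x} \cos{\left(x \right)}
This equals f(x) exactly, so the claim holds.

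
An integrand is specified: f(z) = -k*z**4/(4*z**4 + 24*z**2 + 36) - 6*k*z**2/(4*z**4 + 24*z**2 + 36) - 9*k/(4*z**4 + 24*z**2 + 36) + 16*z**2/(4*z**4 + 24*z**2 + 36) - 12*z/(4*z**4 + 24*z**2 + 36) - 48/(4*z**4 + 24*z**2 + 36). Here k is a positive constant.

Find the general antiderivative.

F(z) = -k*z/4 + (3/2 - 4*z)/(z**2 + 3) + C

Integrate term by term and add the pieces.
Check: d/dz[-k*z/4 + (3/2 - 4*z)/(z**2 + 3)] = (-k*z**4 - 6*k*z**2 - 9*k + 16*z**2 - 12*z - 48)/(4*z**4 + 24*z**2 + 36), which equals f(z).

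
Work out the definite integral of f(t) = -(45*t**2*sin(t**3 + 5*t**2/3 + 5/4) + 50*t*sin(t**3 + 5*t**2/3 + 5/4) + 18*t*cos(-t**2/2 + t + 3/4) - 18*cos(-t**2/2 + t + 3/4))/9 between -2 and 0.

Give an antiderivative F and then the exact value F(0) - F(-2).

Antiderivative: F(t) = 2*sin(-t**2/2 + t + 3/4) + 5*cos(t**3 + 5*t**2/3 + 5/4)/3; value = -5*cos(1/12)/3 + 2*sin(13/4) + 5*cos(5/4)/3 + 2*sin(3/4)

An antiderivative F(t) passes only if d/dt[F] lands on f(t) exactly.
F(t) = 2*sin(-t**2/2 + t + 3/4) + 5*cos(t**3 + 5*t**2/3 + 5/4)/3 is an antiderivative of f.
Check: d/dt[2*sin(-t**2/2 + t + 3/4) + 5*cos(t**3 + 5*t**2/3 + 5/4)/3] = -5*t**2*sin(t**3 + 5*t**2/3 + 5/4) - 50*t*sin(t**3 + 5*t**2/3 + 5/4)/9 - 2*t*cos(-t**2/2 + t + 3/4) + 2*cos(-t**2/2 + t + 3/4), which equals f(t).
F(0) = 5*cos(5/4)/3 + 2*sin(3/4); F(-2) = -2*sin(13/4) + 5*cos(1/12)/3.
Integral = F(0) - F(-2) = -5*cos(1/12)/3 + 2*sin(13/4) + 5*cos(5/4)/3 + 2*sin(3/4).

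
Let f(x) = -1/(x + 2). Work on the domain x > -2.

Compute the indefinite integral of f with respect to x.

F(x) = -log(x/2 + 1) + C

A candidate is checked by its d/dx: the result must match f(x).
Check: d/dx[-log(x/2 + 1)] = -1/(x + 2) = f(x).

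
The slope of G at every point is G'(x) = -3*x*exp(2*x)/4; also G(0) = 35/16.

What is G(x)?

G(x) = (3 - 6*x)*exp(2*x)/16 + 2

Recognize the product-rule pattern: G'(x) = u'v + uv' with u = 3/16 - 3*x/8, v = exp(2*x), so integration by parts undoes it.
A general antiderivative is (3 - 6*x)*exp(2*x)/16 + C.
The condition gives C = 35/16 - (3/16) = 2.
So G(x) = (3 - 6*x)*exp(2*x)/16 + 2.
Check: d/dx[(3 - 6*x)*exp(2*x)/16 + 2] = -3*x*exp(2*x)/4 = G'(x).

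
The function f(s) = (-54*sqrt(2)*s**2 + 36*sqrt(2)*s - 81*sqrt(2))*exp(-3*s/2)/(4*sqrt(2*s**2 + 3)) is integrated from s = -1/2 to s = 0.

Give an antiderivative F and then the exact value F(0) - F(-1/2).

Antiderivative: F(s) = 9*sqrt(2)*sqrt(2*s**2 + 3)*exp(-3*s/2)/2; value = -9*sqrt(7)*exp(3/4)/2 + 9*sqrt(6)/2

f has the shape u'v + uv' for u = 9*sqrt(s**2 + 3/2) and v = exp(-3*s/2) — it is the derivative of the product u*v.
F(s) = 9*sqrt(2)*sqrt(2*s**2 + 3)*exp(-3*s/2)/2 is an antiderivative of f.
Check: d/ds[9*sqrt(2)*sqrt(2*s**2 + 3)*exp(-3*s/2)/2] = (-54*sqrt(2)*s**2 + 36*sqrt(2)*s - 81*sqrt(2))*exp(-3*s/2)/(4*sqrt(2*s**2 + 3)) = f(s).
F(0) = 9*sqrt(6)/2; F(-1/2) = 9*sqrt(7)*exp(3/4)/2.
Integral = F(0) - F(-1/2) = -9*sqrt(7)*exp(3/4)/2 + 9*sqrt(6)/2.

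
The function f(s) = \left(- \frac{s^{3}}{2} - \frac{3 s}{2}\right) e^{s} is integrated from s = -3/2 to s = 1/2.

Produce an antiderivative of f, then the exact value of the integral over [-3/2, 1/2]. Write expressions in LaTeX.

Antiderivative: F(s) = - \frac{s^{3} e^{s}}{2} + \frac{3 s^{2} e^{s}}{2} - \frac{9 s e^{s}}{2} + \frac{9 e^{s}}{2}; value = - \frac{261}{16 e^{\frac{3}{2}}} + \frac{41 e^{\frac{1}{2}}}{16}

Recognize the product-rule pattern: f = u'v + uv' with u = - \frac{s^{3}}{2} + \frac{3 s^{2}}{2} - \frac{9 s}{2} + \frac{9}{2}, v = e^{s}, so integration by parts undoes it.
F(s) = - \frac{s^{3} e^{s}}{2} + \frac{3 s^{2} e^{s}}{2} - \frac{9 s e^{s}}{2} + \frac{9 e^{s}}{2} is an antiderivative of f.
Check: d/ds[- \frac{s^{3} e^{s}}{2} + \frac{3 s^{2} e^{s}}{2} - \frac{9 s e^{s}}{2} + \frac{9 e^{s}}{2}] = - \frac{s^{3} e^{s}}{2} - \frac{3 s e^{s}}{2}, which equals f(s).
F(1/2) = \frac{41 e^{\frac{1}{2}}}{16}; F(-3/2) = \frac{261}{16 e^{\frac{3}{2}}}.
Integral = F(1/2) - F(-3/2) = - \frac{261}{16 e^{\frac{3}{2}}} + \frac{41 e^{\frac{1}{2}}}{16}.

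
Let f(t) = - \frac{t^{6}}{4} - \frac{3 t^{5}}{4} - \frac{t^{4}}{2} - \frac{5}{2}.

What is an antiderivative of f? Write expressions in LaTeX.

An antiderivative is F(t) = - \frac{t^{7}}{28} - \frac{t^{6}}{8} - \frac{t^{5}}{10} - \frac{5 t}{2}.

The integrand splits into summands that can be handled one at a time.
Check: d/dt[- \frac{t^{7}}{28} - \frac{t^{6}}{8} - \frac{t^{5}}{10} - \frac{5 t}{2}] = - \frac{t^{6}}{4} - \frac{3 t^{5}}{4} - \frac{t^{4}}{2} - \frac{5}{2} = f(t).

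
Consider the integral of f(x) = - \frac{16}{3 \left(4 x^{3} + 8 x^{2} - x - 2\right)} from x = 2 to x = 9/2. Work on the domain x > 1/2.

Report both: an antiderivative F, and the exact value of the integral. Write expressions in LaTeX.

The denominator factors as 3 \left(x + 2\right) \left(2 x - 1\right) \left(2 x + 1\right); partial fractions split f into directly integrable pieces: \frac{16}{9 \left(2 x + 1\right)} - \frac{16}{15 \left(2 x - 1\right)} - \frac{16}{45 \left(x + 2\right)}.
F(x) = - \frac{8 \log{\left(x - \frac{1}{2} \right)}}{15} + \frac{8 \log{\left(x + \frac{1}{2} \right)}}{9} - \frac{16 \log{\left(x + 2 \right)}}{45} is an antiderivative of f.
Check: d/dx[- \frac{8 \log{\left(x - \frac{1}{2} \right)}}{15} + \frac{8 \log{\left(x + \frac{1}{2} \right)}}{9} - \frac{16 \log{\left(x + 2 \right)}}{45}] = - \frac{16}{12 x^{3} + 24 x^{2} - 3 x - 6}, which equals f(x).
F(9/2) = - \frac{8 \log{\left(4 \right)}}{15} - \frac{16 \log{\left(\frac{13}{2} \right)}}{45} + \frac{8 \log{\left(5 \right)}}{9}; F(2) = - \frac{16 \log{\left(4 \right)}}{45} - \frac{8 \log{\left(\frac{3}{2} \right)}}{15} + \frac{8 \log{\left(\frac{5}{2} \right)}}{9}.
Integral = F(9/2) - F(2) = - \frac{8 \log{\left(\frac{5}{2} \right)}}{9} - \frac{16 \log{\left(\frac{13}{2} \right)}}{45} - \frac{8 \log{\left(4 \right)}}{45} + \frac{8 \log{\left(\frac{3}{2} \right)}}{15} + \frac{8 \log{\left(5 \right)}}{9}.

Antiderivative: F(x) = - \frac{8 \log{\left(x - \frac{1}{2} \right)}}{15} + \frac{8 \log{\left(x + \frac{1}{2} \right)}}{9} - \frac{16 \log{\left(x + 2 \right)}}{45}; value = - \frac{8 \log{\left(\frac{5}{2} \right)}}{9} - \frac{16 \log{\left(\frac{13}{2} \right)}}{45} - \frac{8 \log{\left(4 \right)}}{45} + \frac{8 \log{\left(\frac{3}{2} \right)}}{15} + \frac{8 \log{\left(5 \right)}}{9}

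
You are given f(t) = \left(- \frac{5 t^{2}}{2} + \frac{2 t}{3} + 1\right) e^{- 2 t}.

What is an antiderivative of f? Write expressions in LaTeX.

Recognize the product-rule pattern: f = u'v + uv' with u = \frac{5 t^{2}}{4} + \frac{11 t}{12} - \frac{1}{24}, v = e^{- 2 t}, so integration by parts undoes it.
Check: d/dt[\frac{5 t^{2} e^{- 2 t}}{4} + \frac{11 t e^{- 2 t}}{12} - \frac{e^{- 2 t}}{24}] = \frac{\left(- 15 t^{2} + 4 t + 6\right) e^{- 2 t}}{6}, which equals f(t).

An antiderivative is F(t) = \frac{5 t^{2} e^{- 2 t}}{4} + \frac{11 t e^{- 2 t}}{12} - \frac{e^{- 2 t}}{24}.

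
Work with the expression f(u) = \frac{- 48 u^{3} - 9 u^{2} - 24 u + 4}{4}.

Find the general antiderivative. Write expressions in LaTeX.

F(u) = \frac{u \left(- 12 u^{3} - 3 u^{2} - 12 u + 4\right)}{4} + C

Whatever form F(u) takes, F'(u) = f(u) is non-negotiable.
Check: d/du[\frac{u \left(- 12 u^{3} - 3 u^{2} - 12 u + 4\right)}{4}] = - 12 u^{3} - \frac{9 u^{2}}{4} - 6 u + 1, which equals f(u).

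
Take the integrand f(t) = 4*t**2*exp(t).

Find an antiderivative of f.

An antiderivative is F(t) = 4*(t**2 - 2*t + 2)*exp(t).

f has the shape u'v + uv' for u = 4*t**2 - 8*t + 8 and v = exp(t) — it is the derivative of the product u*v.
Check: d/dt[4*(t**2 - 2*t + 2)*exp(t)] = 4*t**2*exp(t) = f(t).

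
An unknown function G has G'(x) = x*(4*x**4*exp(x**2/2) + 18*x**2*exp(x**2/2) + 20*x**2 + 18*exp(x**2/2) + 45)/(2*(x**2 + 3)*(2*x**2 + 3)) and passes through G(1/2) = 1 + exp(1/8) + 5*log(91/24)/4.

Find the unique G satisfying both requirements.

The proposed G(x) is checked by its d/dx: the result must match the given G'(x).
A general antiderivative is exp(x**2/2) + 5*log(2*x**4/3 + 3*x**2 + 3)/4 + C.
The condition gives C = 1 + exp(1/8) + 5*log(91/24)/4 - (exp(1/8) + 5*log(91/24)/4) = 1.
So G(x) = exp(x**2/2) + 5*log(2*x**4/3 + 3*x**2 + 3)/4 + 1.
Check: d/dx[exp(x**2/2) + 5*log(2*x**4/3 + 3*x**2 + 3)/4 + 1] = (4*x**5*exp(x**2/2) + 18*x**3*exp(x**2/2) + 20*x**3 + 18*x*exp(x**2/2) + 45*x)/(4*x**4 + 18*x**2 + 18), which equals G'(x).

G(x) = exp(x**2/2) + 5*log(2*x**4/3 + 3*x**2 + 3)/4 + 1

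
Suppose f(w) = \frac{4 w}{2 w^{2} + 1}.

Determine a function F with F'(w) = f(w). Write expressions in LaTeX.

The substitution u = 4 w^{2} + 2 works: f is exactly (dF/du)*(du/dw) for that inner function.
Check: d/dw[\log{\left(4 w^{2} + 2 \right)}] = \frac{4 w}{2 w^{2} + 1} = f(w).

An antiderivative is F(w) = \log{\left(4 w^{2} + 2 \right)}.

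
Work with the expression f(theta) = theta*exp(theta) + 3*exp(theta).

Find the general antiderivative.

Recognize the product-rule pattern: f = u'v + uv' with u = theta + 2, v = exp(theta), so integration by parts undoes it.
Check: d/dtheta[(theta + 2)*exp(theta)] = theta*exp(theta) + 3*exp(theta) = f(theta).

F(theta) = (theta + 2)*exp(theta) + C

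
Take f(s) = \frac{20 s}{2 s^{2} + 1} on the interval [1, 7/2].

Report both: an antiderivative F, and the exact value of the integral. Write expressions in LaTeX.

f matches the chain-rule pattern g'(h)*h' with inner function h(s) = 2 s^{2} + 1; substituting u = h(s) collapses the integral.
F(s) = 5 \log{\left(2 s^{2} + 1 \right)} is an antiderivative of f.
Check: d/ds[5 \log{\left(2 s^{2} + 1 \right)}] = \frac{20 s}{2 s^{2} + 1} = f(s).
F(7/2) = 5 \log{\left(\frac{51}{2} \right)}; F(1) = 5 \log{\left(3 \right)}.
Integral = F(7/2) - F(1) = - 5 \log{\left(3 \right)} + 5 \log{\left(\frac{51}{2} \right)}.

Antiderivative: F(s) = 5 \log{\left(2 s^{2} + 1 \right)}; value = - 5 \log{\left(3 \right)} + 5 \log{\left(\frac{51}{2} \right)}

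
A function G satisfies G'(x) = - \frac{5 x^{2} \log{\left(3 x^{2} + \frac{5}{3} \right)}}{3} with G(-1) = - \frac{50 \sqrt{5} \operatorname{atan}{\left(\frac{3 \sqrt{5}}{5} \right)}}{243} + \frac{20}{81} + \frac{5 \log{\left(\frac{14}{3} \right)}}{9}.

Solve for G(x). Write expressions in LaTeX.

A candidate passes only if d/dx[G] lands on the given G'(x) exactly.
A general antiderivative is - \frac{5 x^{3} \log{\left(3 x^{2} + \frac{5}{3} \right)}}{9} + \frac{10 x^{3}}{27} - \frac{50 x}{81} + \frac{50 \sqrt{5} \operatorname{atan}{\left(\frac{3 \sqrt{5} x}{5} \right)}}{243} + C.
The condition gives C = - \frac{50 \sqrt{5} \operatorname{atan}{\left(\frac{3 \sqrt{5}}{5} \right)}}{243} + \frac{20}{81} + \frac{5 \log{\left(\frac{14}{3} \right)}}{9} - (- \frac{50 \sqrt{5} \operatorname{atan}{\left(\frac{3 \sqrt{5}}{5} \right)}}{243} + \frac{20}{81} + \frac{5 \log{\left(\frac{14}{3} \right)}}{9}) = 0.
So G(x) = \frac{5 \left(- 27 x^{3} \log{\left(3 x^{2} + \frac{5}{3} \right)} + 18 x^{3} - 30 x + 10 \sqrt{5} \operatorname{atan}{\left(\frac{3 \sqrt{5} x}{5} \right)}\right)}{243}.
Check: d/dx[\frac{5 \left(- 27 x^{3} \log{\left(3 x^{2} + \frac{5}{3} \right)} + 18 x^{3} - 30 x + 10 \sqrt{5} \operatorname{atan}{\left(\frac{3 \sqrt{5} x}{5} \right)}\right)}{243}] = - \frac{5 x^{2} \log{\left(3 x^{2} + \frac{5}{3} \right)}}{3} = G'(x).

G(x) = \frac{5 \left(- 27 x^{3} \log{\left(3 x^{2} + \frac{5}{3} \right)} + 18 x^{3} - 30 x + 10 \sqrt{5} \operatorname{atan}{\left(\frac{3 \sqrt{5} x}{5} \right)}\right)}{243}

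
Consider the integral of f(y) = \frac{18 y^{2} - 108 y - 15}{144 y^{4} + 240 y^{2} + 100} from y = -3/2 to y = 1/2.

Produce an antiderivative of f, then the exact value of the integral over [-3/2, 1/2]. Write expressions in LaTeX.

Recognize the product-rule pattern: f = u'v + uv' with u = \frac{1}{2 y^{2} + \frac{5}{3}}, v = \frac{3}{4} - \frac{y}{4}, so integration by parts undoes it.
F(y) = \frac{\frac{3}{4} - \frac{y}{4}}{2 y^{2} + \frac{5}{3}} is an antiderivative of f.
Check: d/dy[\frac{\frac{3}{4} - \frac{y}{4}}{2 y^{2} + \frac{5}{3}}] = \frac{18 y^{2} - 108 y - 15}{144 y^{4} + 240 y^{2} + 100} = f(y).
F(1/2) = \frac{15}{52}; F(-3/2) = \frac{27}{148}.
Integral = F(1/2) - F(-3/2) = \frac{51}{481}.

Antiderivative: F(y) = \frac{\frac{3}{4} - \frac{y}{4}}{2 y^{2} + \frac{5}{3}}; value = \frac{51}{481}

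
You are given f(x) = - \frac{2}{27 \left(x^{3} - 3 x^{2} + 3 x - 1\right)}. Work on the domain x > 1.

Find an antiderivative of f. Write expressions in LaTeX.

An antiderivative is F(x) = \frac{1}{3 \left(3 x - 3\right)^{2}}.

A candidate is checked by its d/dx: the result must match f(x).
Check: d/dx[\frac{1}{3 \left(3 x - 3\right)^{2}}] = - \frac{2}{27 x^{3} - 81 x^{2} + 81 x - 27}, which equals f(x).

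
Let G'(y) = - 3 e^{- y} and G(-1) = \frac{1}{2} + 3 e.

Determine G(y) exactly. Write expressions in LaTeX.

G(y) = \frac{1}{2} + 3 e^{- y}

Since d/dy undoes antidifferentiation here, G(y) must give back the stated G'(y).
A general antiderivative is 3 e^{- y} + C.
The condition gives C = \frac{1}{2} + 3 e - (3 e) = \frac{1}{2}.
So G(y) = \frac{1}{2} + 3 e^{- y}.
Check: d/dy[\frac{1}{2} + 3 e^{- y}] = - 3 e^{- y} = G'(y).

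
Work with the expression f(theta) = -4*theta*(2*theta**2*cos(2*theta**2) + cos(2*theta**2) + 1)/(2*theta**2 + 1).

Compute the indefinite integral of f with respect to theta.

Differentiate the proposed F(theta) back; it has to land on f(theta) exactly.
Check: d/dtheta[-log(theta**2 + 1/2) - sin(2*theta**2)] = (-8*theta**3*cos(2*theta**2) - 4*theta*cos(2*theta**2) - 4*theta)/(2*theta**2 + 1), which equals f(theta).

F(theta) = -log(theta**2 + 1/2) - sin(2*theta**2) + C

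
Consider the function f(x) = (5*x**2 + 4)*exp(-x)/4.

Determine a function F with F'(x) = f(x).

An antiderivative is F(x) = -5*x**2*exp(-x)/4 - 5*x*exp(-x)/2 - 7*exp(-x)/2.

f has the shape u'v + uv' for u = -5*x**2/4 - 5*x/2 - 7/2 and v = exp(-x) — it is the derivative of the product u*v.
Check: d/dx[-5*x**2*exp(-x)/4 - 5*x*exp(-x)/2 - 7*exp(-x)/2] = (5*x**2 + 4)*exp(-x)/4 = f(x).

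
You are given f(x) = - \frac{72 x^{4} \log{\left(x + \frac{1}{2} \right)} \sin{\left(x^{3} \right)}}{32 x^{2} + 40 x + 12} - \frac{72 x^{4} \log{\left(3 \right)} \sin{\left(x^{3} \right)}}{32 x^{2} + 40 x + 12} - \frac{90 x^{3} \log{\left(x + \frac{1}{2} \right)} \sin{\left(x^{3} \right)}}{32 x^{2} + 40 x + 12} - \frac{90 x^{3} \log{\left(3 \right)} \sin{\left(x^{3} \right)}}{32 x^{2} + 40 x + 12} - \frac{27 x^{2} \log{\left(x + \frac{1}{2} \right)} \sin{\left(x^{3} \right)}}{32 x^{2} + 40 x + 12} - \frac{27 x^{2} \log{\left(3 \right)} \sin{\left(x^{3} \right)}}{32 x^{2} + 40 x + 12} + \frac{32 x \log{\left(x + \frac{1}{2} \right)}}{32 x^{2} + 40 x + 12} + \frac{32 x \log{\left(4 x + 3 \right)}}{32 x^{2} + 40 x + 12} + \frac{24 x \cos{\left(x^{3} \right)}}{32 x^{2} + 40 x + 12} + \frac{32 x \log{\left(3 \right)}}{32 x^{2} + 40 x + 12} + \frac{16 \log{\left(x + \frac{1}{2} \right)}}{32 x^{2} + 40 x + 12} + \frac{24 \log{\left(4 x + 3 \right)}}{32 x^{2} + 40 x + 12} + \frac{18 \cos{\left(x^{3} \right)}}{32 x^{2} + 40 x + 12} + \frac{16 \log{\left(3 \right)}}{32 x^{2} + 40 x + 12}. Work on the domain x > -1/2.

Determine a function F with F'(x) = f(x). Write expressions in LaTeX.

Recognize the product-rule pattern: f = u'v + uv' with u = \log{\left(4 x + 3 \right)} + \frac{3 \cos{\left(x^{3} \right)}}{4}, v = \log{\left(3 x + \frac{3}{2} \right)}, so integration by parts undoes it.
Check: d/dx[\frac{\left(4 \log{\left(4 x + 3 \right)} + 3 \cos{\left(x^{3} \right)}\right) \log{\left(3 x + \frac{3}{2} \right)}}{4}] = \frac{- 72 x^{4} \log{\left(x + \frac{1}{2} \right)} \sin{\left(x^{3} \right)} - 72 x^{4} \log{\left(3 \right)} \sin{\left(x^{3} \right)} - 90 x^{3} \log{\left(x + \frac{1}{2} \right)} \sin{\left(x^{3} \right)} - 90 x^{3} \log{\left(3 \right)} \sin{\left(x^{3} \right)} - 27 x^{2} \log{\left(x + \frac{1}{2} \right)} \sin{\left(x^{3} \right)} - 27 x^{2} \log{\left(3 \right)} \sin{\left(x^{3} \right)} + 32 x \log{\left(x + \frac{1}{2} \right)} + 32 x \log{\left(4 x + 3 \right)} + 24 x \cos{\left(x^{3} \right)} + 32 x \log{\left(3 \right)} + 16 \log{\left(x + \frac{1}{2} \right)} + 24 \log{\left(4 x + 3 \right)} + 18 \cos{\left(x^{3} \right)} + 16 \log{\left(3 \right)}}{32 x^{2} + 40 x + 12}, which equals f(x).

An antiderivative is F(x) = \frac{\left(4 \log{\left(4 x + 3 \right)} + 3 \cos{\left(x^{3} \right)}\right) \log{\left(3 x + \frac{3}{2} \right)}}{4}.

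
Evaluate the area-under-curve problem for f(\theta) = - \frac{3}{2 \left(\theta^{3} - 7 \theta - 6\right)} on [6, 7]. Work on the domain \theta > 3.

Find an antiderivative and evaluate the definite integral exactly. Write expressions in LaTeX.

The denominator factors as 2 \left(\theta - 3\right) \left(\theta + 1\right) \left(\theta + 2\right); partial fractions split f into directly integrable pieces: - \frac{3}{10 \left(\theta + 2\right)} + \frac{3}{8 \left(\theta + 1\right)} - \frac{3}{40 \left(\theta - 3\right)}.
F(\theta) = \frac{3 \left(- \log{\left(\theta - 3 \right)} + 5 \log{\left(\theta + 1 \right)} - 4 \log{\left(\theta + 2 \right)}\right)}{40} is an antiderivative of f.
Check: d/d\theta[\frac{3 \left(- \log{\left(\theta - 3 \right)} + 5 \log{\left(\theta + 1 \right)} - 4 \log{\left(\theta + 2 \right)}\right)}{40}] = - \frac{3}{2 \theta^{3} - 14 \theta - 12}, which equals f(\theta).
F(7) = - \frac{3 \log{\left(9 \right)}}{10} - \frac{3 \log{\left(4 \right)}}{40} + \frac{3 \log{\left(8 \right)}}{8}; F(6) = - \frac{3 \log{\left(8 \right)}}{10} - \frac{3 \log{\left(3 \right)}}{40} + \frac{3 \log{\left(7 \right)}}{8}.
Integral = F(7) - F(6) = - \frac{3 \log{\left(7 \right)}}{8} - \frac{3 \log{\left(9 \right)}}{10} - \frac{3 \log{\left(4 \right)}}{40} + \frac{3 \log{\left(3 \right)}}{40} + \frac{27 \log{\left(8 \right)}}{40}.

Antiderivative: F(\theta) = \frac{3 \left(- \log{\left(\theta - 3 \right)} + 5 \log{\left(\theta + 1 \right)} - 4 \log{\left(\theta + 2 \right)}\right)}{40}; value = - \frac{3 \log{\left(7 \right)}}{8} - \frac{3 \log{\left(9 \right)}}{10} - \frac{3 \log{\left(4 \right)}}{40} + \frac{3 \log{\left(3 \right)}}{40} + \frac{27 \log{\left(8 \right)}}{40}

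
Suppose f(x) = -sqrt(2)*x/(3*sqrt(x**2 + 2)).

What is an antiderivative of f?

The substitution u = 2*x**2 + 4 works: f is exactly (dF/du)*(du/dx) for that inner function.
Check: d/dx[-sqrt(2)*sqrt(x**2 + 2)/3] = -sqrt(2)*x/(3*sqrt(x**2 + 2)) = f(x).

An antiderivative is F(x) = -sqrt(2)*sqrt(x**2 + 2)/3.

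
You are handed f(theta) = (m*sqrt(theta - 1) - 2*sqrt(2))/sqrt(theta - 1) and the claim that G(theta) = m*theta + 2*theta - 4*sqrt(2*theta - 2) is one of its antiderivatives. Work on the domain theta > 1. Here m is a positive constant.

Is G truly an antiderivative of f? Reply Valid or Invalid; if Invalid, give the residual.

Invalid: d/dtheta[G] - f = 2, which is not 0.

d/dtheta[G] = (m*sqrt(theta - 1) + 2*sqrt(theta - 1) - 2*sqrt(2))/sqrt(theta - 1)
d/dtheta[G] - f(theta) = 2 != 0.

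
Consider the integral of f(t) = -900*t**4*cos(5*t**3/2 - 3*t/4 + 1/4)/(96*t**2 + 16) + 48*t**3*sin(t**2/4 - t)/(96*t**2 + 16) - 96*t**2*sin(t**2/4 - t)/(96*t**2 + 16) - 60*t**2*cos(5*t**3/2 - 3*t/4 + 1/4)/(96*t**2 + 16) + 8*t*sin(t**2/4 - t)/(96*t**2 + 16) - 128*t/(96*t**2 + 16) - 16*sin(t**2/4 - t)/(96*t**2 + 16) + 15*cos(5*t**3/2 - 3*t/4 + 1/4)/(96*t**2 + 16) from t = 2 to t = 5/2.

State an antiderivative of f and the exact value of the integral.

Antiderivative: F(t) = -2*log(4*t**2 + 2/3)/3 - 5*sin(5*t**3/2 - 3*t/4 + 1/4)/4 - cos(t**2/4 - t); value = -2*log(77/3)/3 - cos(15/16) + 5*sin(75/4)/4 - 5*sin(599/16)/4 + cos(1) + 2*log(50/3)/3

Integrate term by term and add the pieces.
F(t) = -2*log(4*t**2 + 2/3)/3 - 5*sin(5*t**3/2 - 3*t/4 + 1/4)/4 - cos(t**2/4 - t) is an antiderivative of f.
Check: d/dt[-2*log(4*t**2 + 2/3)/3 - 5*sin(5*t**3/2 - 3*t/4 + 1/4)/4 - cos(t**2/4 - t)] = (-900*t**4*cos(5*t**3/2 - 3*t/4 + 1/4) + 48*t**3*sin(t**2/4 - t) - 96*t**2*sin(t**2/4 - t) - 60*t**2*cos(5*t**3/2 - 3*t/4 + 1/4) + 8*t*sin(t**2/4 - t) - 128*t - 16*sin(t**2/4 - t) + 15*cos(5*t**3/2 - 3*t/4 + 1/4))/(96*t**2 + 16), which equals f(t).
F(5/2) = -2*log(77/3)/3 - cos(15/16) - 5*sin(599/16)/4; F(2) = -2*log(50/3)/3 - cos(1) - 5*sin(75/4)/4.
Integral = F(5/2) - F(2) = -2*log(77/3)/3 - cos(15/16) + 5*sin(75/4)/4 - 5*sin(599/16)/4 + cos(1) + 2*log(50/3)/3.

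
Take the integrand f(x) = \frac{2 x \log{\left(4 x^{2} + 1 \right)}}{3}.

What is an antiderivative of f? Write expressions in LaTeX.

An antiderivative is F(x) = \frac{x^{2} \log{\left(4 x^{2} + 1 \right)}}{3} - \frac{x^{2}}{3} + \frac{\log{\left(4 x^{2} + 1 \right)}}{12}.

Since d/dx undoes antidifferentiation here, F'(x) = f(x) is required of F(x).
Check: d/dx[\frac{x^{2} \log{\left(4 x^{2} + 1 \right)}}{3} - \frac{x^{2}}{3} + \frac{\log{\left(4 x^{2} + 1 \right)}}{12}] = \frac{2 x \log{\left(4 x^{2} + 1 \right)}}{3} = f(x).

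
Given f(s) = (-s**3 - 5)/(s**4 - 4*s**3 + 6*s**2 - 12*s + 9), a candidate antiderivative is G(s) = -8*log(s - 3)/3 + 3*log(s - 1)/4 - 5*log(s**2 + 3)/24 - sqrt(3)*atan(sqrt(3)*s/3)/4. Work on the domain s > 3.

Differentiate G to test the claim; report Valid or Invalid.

d/ds[G] = (-7*s**3 + 4*s**2 - 12*s - 3)/(3*s**4 - 12*s**3 + 18*s**2 - 36*s + 27)
d/ds[G] - f(s) = -4/(3*s - 9) != 0.

Invalid: d/ds[G] - f = -4/(3*s - 9), which is not 0.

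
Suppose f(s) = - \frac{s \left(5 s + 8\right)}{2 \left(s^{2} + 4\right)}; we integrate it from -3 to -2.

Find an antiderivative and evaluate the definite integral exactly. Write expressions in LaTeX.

Any candidate F(s) must reproduce f(s) exactly when differentiated.
F(s) = - \frac{5 s + 4 \log{\left(s^{2} + 4 \right)} - 10 \operatorname{atan}{\left(\frac{s}{2} \right)}}{2} is an antiderivative of f.
Check: d/ds[- \frac{5 s + 4 \log{\left(s^{2} + 4 \right)} - 10 \operatorname{atan}{\left(\frac{s}{2} \right)}}{2}] = \frac{- 5 s^{2} - 8 s}{2 s^{2} + 8}, which equals f(s).
F(-2) = - 2 \log{\left(8 \right)} - \frac{5 \pi}{4} + 5; F(-3) = - 2 \log{\left(13 \right)} - 5 \operatorname{atan}{\left(\frac{3}{2} \right)} + \frac{15}{2}.
Integral = F(-2) - F(-3) = - 2 \log{\left(8 \right)} - \frac{5 \pi}{4} - \frac{5}{2} + 5 \operatorname{atan}{\left(\frac{3}{2} \right)} + 2 \log{\left(13 \right)}.

Antiderivative: F(s) = - \frac{5 s + 4 \log{\left(s^{2} + 4 \right)} - 10 \operatorname{atan}{\left(\frac{s}{2} \right)}}{2}; value = - 2 \log{\left(8 \right)} - \frac{5 \pi}{4} - \frac{5}{2} + 5 \operatorname{atan}{\left(\frac{3}{2} \right)} + 2 \log{\left(13 \right)}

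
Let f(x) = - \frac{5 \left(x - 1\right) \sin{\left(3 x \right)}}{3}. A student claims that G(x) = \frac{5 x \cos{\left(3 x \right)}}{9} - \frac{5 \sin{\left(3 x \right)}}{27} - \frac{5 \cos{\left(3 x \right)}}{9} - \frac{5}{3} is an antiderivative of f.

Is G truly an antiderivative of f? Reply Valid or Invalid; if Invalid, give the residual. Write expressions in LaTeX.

Valid: G'(x) = f(x).

d/dx[G] = - \frac{5 x \sin{\left(3 x \right)}}{3} + \frac{5 \sin{\left(3 x \right)}}{3}
This equals f(x) exactly, so the claim holds.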